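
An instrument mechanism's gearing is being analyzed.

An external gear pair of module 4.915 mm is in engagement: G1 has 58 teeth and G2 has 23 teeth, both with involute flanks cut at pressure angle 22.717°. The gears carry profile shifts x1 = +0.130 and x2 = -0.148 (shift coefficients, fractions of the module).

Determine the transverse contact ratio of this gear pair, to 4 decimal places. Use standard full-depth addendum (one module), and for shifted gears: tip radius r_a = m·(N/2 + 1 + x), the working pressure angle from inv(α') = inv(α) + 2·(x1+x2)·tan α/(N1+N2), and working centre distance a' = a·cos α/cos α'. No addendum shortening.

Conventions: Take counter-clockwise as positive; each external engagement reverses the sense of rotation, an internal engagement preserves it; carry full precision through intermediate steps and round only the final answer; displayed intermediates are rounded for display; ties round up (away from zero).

1.5872

topology: single-mesh involute geometry — m = 4.915, 58T/23T pair
base radii: r_b1 = 131.477640, r_b2 = 52.137685
tip radii: r_a1 = 148.088950, r_a2 = 60.710080
inv(α') = inv(22.717°) + 2·(+0.130-0.148)·tan α/(58+23) = 0.02198521  ⇒  α' = 22.65599°
a' = a·cos α / cos α' = 199.0575·cos 22.717°/cos 22.65599° = 198.968917
action lengths: √(r_a1²−r_b1²) = 68.146659, √(r_a2²−r_b2²) = 31.102663
base pitch p_b = π·m·cos α = 14.243075
CR = (68.146659 + 31.102663 − 198.968917·sin 22.65599°)/14.243075 = 1.587229
contact ratio ≈ 1.5872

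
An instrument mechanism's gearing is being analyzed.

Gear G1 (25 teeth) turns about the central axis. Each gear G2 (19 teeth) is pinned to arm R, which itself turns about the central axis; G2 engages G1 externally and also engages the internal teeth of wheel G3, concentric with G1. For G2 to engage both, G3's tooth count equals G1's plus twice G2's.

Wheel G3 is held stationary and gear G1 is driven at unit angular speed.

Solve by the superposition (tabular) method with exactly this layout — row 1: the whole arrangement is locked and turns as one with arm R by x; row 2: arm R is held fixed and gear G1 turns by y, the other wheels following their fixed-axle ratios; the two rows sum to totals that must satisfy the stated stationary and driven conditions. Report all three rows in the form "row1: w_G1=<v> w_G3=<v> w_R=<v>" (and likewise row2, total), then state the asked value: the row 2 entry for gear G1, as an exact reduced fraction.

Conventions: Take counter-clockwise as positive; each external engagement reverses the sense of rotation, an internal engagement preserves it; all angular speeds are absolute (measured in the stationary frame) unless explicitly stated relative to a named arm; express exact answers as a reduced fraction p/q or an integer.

row1: w_G1=25/88 w_G3=25/88 w_R=25/88
row2: w_G1=63/88 w_G3=-25/88 w_R=0
total: w_G1=1 w_G3=0 w_R=25/88
asked value: 63/88

planetary set (25T centre, 19T on arm, 63T internal) — Willis relation
row 1 — lock + rotate with arm: ω_sun = ω_ring = ω_arm = x
row 2 (arm held, sun turns y): ω_ring = −(25/63)·y, ω_arm = 0
boundary: total ω_ring = x − (25/63)·y = 0 and total ω_sun = x + y = 1  ⇒  y = 63/88, x = 25/88
row 2 ring = −(25/63)·63/88 = -25/88
totals (row 1 + row 2): sun 25/88 + 63/88 = 1, ring 25/88 + (-25/88) = 0, arm 25/88 + 0 = 25/88
asked cell (row2, sun) = 63/88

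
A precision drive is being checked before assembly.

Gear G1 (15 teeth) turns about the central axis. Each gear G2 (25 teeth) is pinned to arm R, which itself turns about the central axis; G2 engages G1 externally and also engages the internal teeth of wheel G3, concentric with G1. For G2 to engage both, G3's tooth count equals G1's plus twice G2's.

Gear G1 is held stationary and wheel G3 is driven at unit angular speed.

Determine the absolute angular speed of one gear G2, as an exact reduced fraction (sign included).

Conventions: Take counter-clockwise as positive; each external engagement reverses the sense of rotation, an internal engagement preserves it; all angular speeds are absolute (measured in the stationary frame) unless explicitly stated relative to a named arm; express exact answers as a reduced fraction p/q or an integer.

class = planetary set [G3 = 15+2·25 = 65; Willis about the carrier]
ring teeth: 15 + 2·25 = 65
15(ω_sun−ω_arm) = −65(ω_ring−ω_arm),  ω_sun = 0, ω_ring = 1
15(0−ω_arm) = −65(1−ω_arm)  ⇒  80·ω_arm = 65  ⇒  ω_arm = 13/16
sun–planet mesh: 15·(0−13/16) = −25·(ω_p−ω_arm)  ⇒  ω_p−ω_arm = 39/80
ω_p = 13/16 + 39/80 = 13/10
exact speed ratio = 13/10

13/10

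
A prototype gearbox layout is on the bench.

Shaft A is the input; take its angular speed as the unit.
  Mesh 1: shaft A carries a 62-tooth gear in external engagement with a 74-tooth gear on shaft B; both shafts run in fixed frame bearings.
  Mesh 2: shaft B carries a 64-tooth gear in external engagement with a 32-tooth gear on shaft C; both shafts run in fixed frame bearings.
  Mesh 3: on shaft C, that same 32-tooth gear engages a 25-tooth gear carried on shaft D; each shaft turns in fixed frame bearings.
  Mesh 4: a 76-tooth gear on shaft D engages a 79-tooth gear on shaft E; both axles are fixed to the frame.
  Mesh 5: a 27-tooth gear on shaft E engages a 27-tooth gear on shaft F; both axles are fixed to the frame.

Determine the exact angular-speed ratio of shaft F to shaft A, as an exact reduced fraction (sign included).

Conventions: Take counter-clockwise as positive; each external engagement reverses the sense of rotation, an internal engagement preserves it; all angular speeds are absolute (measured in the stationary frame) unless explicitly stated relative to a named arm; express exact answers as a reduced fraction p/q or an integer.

class = fixed-axis compound train [5 meshes; 5 ratios multiply, 5 sense flips]
mesh 1 [62T→74T]: running ratio 31/37, sense −
mesh 2 [64T→32T]: running ratio 62/37, sense +
mesh 3 [32T→25T]: running ratio 1984/925, sense −
mesh 4 [76T→79T]: running ratio 150784/73075, sense +
mesh 5 [27T→27T]: running ratio 150784/73075, sense −
ω_out/ω_in = -150784/73075

-150784/73075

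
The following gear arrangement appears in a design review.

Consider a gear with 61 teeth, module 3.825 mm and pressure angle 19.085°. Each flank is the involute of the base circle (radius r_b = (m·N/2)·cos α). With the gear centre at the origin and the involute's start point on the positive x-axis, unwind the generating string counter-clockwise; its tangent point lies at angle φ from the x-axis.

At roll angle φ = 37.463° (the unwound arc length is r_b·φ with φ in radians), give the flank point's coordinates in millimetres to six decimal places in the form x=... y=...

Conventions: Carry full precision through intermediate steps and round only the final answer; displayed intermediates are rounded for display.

x=131.357642 y=9.840462

class = single-mesh tooth geometry [base-circle involute, m = 3.825, 61T]
pitch radius r_p = m·N/2 = 3.825·61/2 = 116.662500
base radius r_b = r_p·cos α = 116.662500·cos 19.085° = 110.250093
roll angle φ = 37.463° = 0.65385270 rad
x = r_b·(cos φ + φ·sin φ) = 131.357642
y = r_b·(sin φ − φ·cos φ) = 9.840462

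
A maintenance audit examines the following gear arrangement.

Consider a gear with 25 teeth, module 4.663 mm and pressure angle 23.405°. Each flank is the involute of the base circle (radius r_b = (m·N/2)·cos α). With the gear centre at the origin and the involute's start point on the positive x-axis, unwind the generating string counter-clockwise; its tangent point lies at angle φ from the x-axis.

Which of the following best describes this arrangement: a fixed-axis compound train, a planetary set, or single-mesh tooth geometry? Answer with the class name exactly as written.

single-mesh tooth geometry

recognized (one wheel, involute flank): single-mesh tooth geometry, m = 4.663, N = 25
classification: single-mesh tooth geometry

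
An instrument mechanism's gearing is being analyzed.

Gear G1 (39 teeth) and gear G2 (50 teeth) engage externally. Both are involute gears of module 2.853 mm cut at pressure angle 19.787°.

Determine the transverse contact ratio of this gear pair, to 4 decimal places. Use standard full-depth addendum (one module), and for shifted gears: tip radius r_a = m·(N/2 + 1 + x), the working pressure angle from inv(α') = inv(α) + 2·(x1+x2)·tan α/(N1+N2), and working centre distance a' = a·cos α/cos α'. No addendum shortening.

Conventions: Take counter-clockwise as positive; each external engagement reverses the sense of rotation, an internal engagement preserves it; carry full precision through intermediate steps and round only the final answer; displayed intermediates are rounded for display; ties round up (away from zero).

1.7426

topology: single-mesh involute geometry — m = 2.853, 39T/50T pair
base radii: r_b1 = 52.348765, r_b2 = 67.113801
tip radii: r_a1 = 58.486500, r_a2 = 74.178000
no profile shift: α' = α, a' = a
action lengths: √(r_a1²−r_b1²) = 26.082130, √(r_a2²−r_b2²) = 31.592933
base pitch p_b = π·m·cos α = 8.433769
CR = (26.082130 + 31.592933 − 126.958500·sin 19.78700°)/8.433769 = 1.742579
contact ratio ≈ 1.7426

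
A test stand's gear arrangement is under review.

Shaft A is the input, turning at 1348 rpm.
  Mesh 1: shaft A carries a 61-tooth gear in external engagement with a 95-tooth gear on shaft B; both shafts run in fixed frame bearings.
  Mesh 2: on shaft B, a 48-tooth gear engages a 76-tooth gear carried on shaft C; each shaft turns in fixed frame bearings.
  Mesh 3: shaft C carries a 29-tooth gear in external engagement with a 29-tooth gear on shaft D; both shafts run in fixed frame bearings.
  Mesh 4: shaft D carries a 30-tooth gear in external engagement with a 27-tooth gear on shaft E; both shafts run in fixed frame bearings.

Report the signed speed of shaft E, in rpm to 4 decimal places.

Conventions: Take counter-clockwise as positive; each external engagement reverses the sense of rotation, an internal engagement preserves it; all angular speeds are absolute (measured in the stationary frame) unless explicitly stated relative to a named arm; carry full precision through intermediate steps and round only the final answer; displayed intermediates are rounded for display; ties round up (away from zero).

+607.4090 rpm

recognized (5 fixed axles, 4 meshes): fixed-axis compound train
mesh 1 [61T→95T]: ω = 1348.0000×61/95 = 865.5579 rpm, sense flips to −
mesh 2 [48T→76T]: ω = 865.5579×48/76 = 546.6681 rpm, sense flips to +
mesh 3 [29T→29T]: ω = 546.6681×29/29 = 546.6681 rpm, sense flips to −
mesh 4 [30T→27T]: ω = 546.6681×30/27 = 607.4090 rpm, sense flips to +
signed output speed = +607.4090 rpm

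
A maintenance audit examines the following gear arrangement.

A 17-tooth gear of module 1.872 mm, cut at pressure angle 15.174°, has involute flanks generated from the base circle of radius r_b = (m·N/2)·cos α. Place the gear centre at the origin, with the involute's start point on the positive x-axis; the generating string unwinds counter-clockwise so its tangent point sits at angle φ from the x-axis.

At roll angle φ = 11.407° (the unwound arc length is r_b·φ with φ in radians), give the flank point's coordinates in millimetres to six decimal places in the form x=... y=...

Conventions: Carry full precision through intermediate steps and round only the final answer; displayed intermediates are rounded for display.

class = single-mesh tooth geometry [base-circle involute, m = 1.872, 17T]
pitch radius r_p = m·N/2 = 1.872·17/2 = 15.912000
base radius r_b = r_p·cos α = 15.912000·cos 15.174° = 15.357234
roll angle φ = 11.407° = 0.19908971 rad
x = r_b·(cos φ + φ·sin φ) = 15.658580
y = r_b·(sin φ − φ·cos φ) = 0.040236

x=15.658580 y=0.040236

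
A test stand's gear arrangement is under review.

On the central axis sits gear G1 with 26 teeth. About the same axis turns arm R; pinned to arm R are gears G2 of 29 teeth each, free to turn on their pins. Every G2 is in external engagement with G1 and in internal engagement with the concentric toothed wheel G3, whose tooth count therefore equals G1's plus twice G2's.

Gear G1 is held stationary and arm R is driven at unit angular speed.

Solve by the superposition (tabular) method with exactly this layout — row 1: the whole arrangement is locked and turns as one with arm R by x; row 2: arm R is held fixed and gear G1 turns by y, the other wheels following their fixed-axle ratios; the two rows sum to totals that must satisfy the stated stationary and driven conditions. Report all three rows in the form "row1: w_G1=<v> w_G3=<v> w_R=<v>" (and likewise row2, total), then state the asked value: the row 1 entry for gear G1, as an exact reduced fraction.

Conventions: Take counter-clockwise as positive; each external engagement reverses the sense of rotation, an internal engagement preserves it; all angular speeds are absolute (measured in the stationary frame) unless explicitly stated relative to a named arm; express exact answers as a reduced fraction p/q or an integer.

row1: w_G1=1 w_G3=1 w_R=1
row2: w_G1=-1 w_G3=13/42 w_R=0
total: w_G1=0 w_G3=55/42 w_R=1
asked value: 1

planetary set (26T centre, 29T on arm, 84T internal) — Willis relation
row 1: whole set turns with the arm by x
row 2 (arm held, sun turns y): ω_ring = −(26/84)·y, ω_arm = 0
boundary: total ω_sun = x + y = 0 and total ω_arm = x = 1  ⇒  y = -1, x = 1
row 2 ring = −(26/84)·(-1) = 13/42
totals (row 1 + row 2): sun 1 + (-1) = 0, ring 1 + 13/42 = 55/42, arm 1 + 0 = 1
asked cell (row1, sun) = 1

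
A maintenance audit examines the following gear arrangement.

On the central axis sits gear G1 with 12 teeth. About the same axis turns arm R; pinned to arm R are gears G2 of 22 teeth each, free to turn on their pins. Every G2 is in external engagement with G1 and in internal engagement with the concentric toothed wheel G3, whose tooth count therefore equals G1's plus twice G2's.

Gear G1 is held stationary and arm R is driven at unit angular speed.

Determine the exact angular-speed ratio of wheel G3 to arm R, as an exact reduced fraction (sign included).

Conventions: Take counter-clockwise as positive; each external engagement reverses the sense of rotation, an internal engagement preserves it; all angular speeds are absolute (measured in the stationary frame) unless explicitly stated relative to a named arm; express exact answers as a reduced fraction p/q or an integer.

planetary set (12T centre, 22T on arm, 56T internal) — Willis relation
ring teeth: 12 + 2·22 = 56
12(ω_sun−ω_arm) = −56(ω_ring−ω_arm),  ω_sun = 0, ω_arm = 1
ω_ring = 1 − (12/56)(0−1) = 17/14
ω_out/ω_in = 17/14

17/14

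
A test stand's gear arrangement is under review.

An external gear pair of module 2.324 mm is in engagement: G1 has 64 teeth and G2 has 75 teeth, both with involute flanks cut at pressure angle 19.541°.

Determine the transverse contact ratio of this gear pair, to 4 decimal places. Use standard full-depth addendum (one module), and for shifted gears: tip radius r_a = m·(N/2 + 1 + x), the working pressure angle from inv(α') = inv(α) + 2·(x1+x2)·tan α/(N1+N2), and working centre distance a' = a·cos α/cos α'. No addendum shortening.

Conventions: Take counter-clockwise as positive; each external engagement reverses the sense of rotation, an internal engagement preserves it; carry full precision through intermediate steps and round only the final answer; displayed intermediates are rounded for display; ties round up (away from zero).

1.8336

recognized (one external pair, fixed centres): single-mesh tooth geometry, m = 2.324, N1 = 64, N2 = 75
base radii: r_b1 = 70.084580, r_b2 = 82.130368
tip radii: r_a1 = 76.692000, r_a2 = 89.474000
no profile shift: α' = α, a' = a
action lengths: √(r_a1²−r_b1²) = 31.141844, √(r_a2²−r_b2²) = 35.499287
base pitch p_b = π·m·cos α = 6.880538
CR = (31.141844 + 35.499287 − 161.518000·sin 19.54100°)/6.880538 = 1.833633
contact ratio ≈ 1.8336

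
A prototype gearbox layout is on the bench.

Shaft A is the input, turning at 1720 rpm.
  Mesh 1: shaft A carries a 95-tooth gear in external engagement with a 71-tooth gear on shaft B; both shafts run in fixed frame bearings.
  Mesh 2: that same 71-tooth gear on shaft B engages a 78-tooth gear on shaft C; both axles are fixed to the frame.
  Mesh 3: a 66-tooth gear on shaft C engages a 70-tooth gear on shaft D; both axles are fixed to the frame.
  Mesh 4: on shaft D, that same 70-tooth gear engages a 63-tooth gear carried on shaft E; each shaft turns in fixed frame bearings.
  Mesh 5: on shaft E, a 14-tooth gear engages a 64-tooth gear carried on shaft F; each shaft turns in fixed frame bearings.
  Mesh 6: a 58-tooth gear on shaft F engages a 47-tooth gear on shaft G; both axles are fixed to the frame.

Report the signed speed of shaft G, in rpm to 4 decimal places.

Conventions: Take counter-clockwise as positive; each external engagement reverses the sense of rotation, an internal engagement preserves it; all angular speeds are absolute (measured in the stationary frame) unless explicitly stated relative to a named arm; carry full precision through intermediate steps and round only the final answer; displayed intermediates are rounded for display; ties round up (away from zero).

6-mesh fixed-axis compound train (all bearings frame-fixed)
mesh 1 [95T→71T]: ω = 1720.0000×95/71 = 2301.4085 rpm, sense flips to −
mesh 2 [71T→78T]: ω = 2301.4085×71/78 = 2094.8718 rpm, sense flips to +
mesh 3 [66T→70T]: ω = 2094.8718×66/70 = 1975.1648 rpm, sense flips to −
mesh 4 [70T→63T]: ω = 1975.1648×70/63 = 2194.6276 rpm, sense flips to +
mesh 5 [14T→64T]: ω = 2194.6276×14/64 = 480.0748 rpm, sense flips to −
mesh 6 [58T→47T]: ω = 480.0748×58/47 = 592.4327 rpm, sense flips to +
signed output speed = +592.4327 rpm

+592.4327 rpm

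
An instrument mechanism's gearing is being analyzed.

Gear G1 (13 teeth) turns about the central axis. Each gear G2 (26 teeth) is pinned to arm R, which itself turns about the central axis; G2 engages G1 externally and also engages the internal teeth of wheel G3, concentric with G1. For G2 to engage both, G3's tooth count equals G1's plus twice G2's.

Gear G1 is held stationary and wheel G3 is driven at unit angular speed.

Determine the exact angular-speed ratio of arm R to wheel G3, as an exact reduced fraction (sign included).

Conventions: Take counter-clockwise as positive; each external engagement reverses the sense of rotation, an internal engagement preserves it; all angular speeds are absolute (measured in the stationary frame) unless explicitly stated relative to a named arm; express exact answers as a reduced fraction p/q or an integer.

5/6

recognized (axles ride arm R): planetary set, 13/26/65 teeth
ring teeth: 13 + 2·26 = 65
13(ω_sun−ω_arm) = −65(ω_ring−ω_arm),  ω_sun = 0, ω_ring = 1
13(0−ω_arm) = −65(1−ω_arm)  ⇒  78·ω_arm = 65  ⇒  ω_arm = 5/6
ω_out/ω_in = 5/6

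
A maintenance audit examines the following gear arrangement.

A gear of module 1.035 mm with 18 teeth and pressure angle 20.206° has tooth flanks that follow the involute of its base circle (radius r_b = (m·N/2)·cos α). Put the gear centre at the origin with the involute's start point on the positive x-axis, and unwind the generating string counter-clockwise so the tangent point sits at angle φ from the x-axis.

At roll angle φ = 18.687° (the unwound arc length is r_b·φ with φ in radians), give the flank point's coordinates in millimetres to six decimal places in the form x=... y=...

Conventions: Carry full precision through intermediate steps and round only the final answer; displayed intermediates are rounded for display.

x=9.194379 y=0.100023

single-mesh involute tooth geometry (18T wheel at module 1.035)
pitch radius r_p = m·N/2 = 1.035·18/2 = 9.315000
base radius r_b = r_p·cos α = 9.315000·cos 20.206° = 8.741726
roll angle φ = 18.687° = 0.32614968 rad
x = r_b·(cos φ + φ·sin φ) = 9.194379
y = r_b·(sin φ − φ·cos φ) = 0.100023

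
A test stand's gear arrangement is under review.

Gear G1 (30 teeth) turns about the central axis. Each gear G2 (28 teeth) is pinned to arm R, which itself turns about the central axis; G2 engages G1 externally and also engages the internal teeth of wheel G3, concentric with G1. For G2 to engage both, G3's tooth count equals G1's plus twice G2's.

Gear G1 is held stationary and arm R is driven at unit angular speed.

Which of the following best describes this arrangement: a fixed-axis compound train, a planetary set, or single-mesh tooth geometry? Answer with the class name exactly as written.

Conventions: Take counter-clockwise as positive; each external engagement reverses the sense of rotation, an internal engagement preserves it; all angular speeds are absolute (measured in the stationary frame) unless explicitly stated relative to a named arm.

planetary set (30T centre, 28T on arm, 86T internal) — Willis relation
classification: planetary set

planetary set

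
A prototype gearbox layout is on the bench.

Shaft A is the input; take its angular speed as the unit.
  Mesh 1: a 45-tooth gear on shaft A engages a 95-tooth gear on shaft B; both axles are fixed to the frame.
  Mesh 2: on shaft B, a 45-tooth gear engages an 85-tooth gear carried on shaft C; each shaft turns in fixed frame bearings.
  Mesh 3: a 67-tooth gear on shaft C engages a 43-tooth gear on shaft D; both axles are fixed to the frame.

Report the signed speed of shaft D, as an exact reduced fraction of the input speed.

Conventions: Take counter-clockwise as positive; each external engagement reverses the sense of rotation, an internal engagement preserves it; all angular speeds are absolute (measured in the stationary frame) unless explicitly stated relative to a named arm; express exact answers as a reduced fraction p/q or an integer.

-5427/13889

3-mesh fixed-axis compound train (all bearings frame-fixed)
mesh 1 [45T→95T]: |ω|/ω_in = 1×45/95 = 9/19, sense flips to −
mesh 2 [45T→85T]: |ω|/ω_in = (9/19)×45/85 = 81/323, sense flips to +
mesh 3 [67T→43T]: |ω|/ω_in = (81/323)×67/43 = 5427/13889, sense flips to −
signed output speed (× input speed) = -5427/13889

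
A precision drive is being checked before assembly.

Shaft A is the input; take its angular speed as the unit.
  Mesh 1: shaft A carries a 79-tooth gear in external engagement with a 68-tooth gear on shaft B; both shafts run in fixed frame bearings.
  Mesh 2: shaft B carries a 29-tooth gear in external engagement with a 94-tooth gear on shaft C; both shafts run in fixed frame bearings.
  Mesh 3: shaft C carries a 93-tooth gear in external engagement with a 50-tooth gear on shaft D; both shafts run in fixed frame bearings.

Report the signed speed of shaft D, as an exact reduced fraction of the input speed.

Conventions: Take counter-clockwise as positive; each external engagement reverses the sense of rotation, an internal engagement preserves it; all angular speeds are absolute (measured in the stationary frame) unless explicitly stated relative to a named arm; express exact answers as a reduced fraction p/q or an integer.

3-mesh fixed-axis compound train (all bearings frame-fixed)
mesh 1 [79T→68T]: |ω|/ω_in = 1×79/68 = 79/68, sense flips to −
mesh 2 [29T→94T]: |ω|/ω_in = (79/68)×29/94 = 2291/6392, sense flips to +
mesh 3 [93T→50T]: |ω|/ω_in = (2291/6392)×93/50 = 213063/319600, sense flips to −
signed output speed (× input speed) = -213063/319600

-213063/319600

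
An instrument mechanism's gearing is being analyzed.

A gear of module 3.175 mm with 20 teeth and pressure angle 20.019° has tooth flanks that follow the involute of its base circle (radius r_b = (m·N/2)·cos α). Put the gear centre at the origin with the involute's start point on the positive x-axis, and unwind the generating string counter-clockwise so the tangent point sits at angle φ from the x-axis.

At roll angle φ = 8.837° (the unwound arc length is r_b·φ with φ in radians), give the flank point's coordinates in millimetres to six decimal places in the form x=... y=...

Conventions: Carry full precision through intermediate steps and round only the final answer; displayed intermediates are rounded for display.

class = single-mesh tooth geometry [base-circle involute, m = 3.175, 20T]
pitch radius r_p = m·N/2 = 3.175·20/2 = 31.750000
base radius r_b = r_p·cos α = 31.750000·cos 20.019° = 29.831638
roll angle φ = 8.837° = 0.15423475 rad
x = r_b·(cos φ + φ·sin φ) = 30.184353
y = r_b·(sin φ − φ·cos φ) = 0.036397

x=30.184353 y=0.036397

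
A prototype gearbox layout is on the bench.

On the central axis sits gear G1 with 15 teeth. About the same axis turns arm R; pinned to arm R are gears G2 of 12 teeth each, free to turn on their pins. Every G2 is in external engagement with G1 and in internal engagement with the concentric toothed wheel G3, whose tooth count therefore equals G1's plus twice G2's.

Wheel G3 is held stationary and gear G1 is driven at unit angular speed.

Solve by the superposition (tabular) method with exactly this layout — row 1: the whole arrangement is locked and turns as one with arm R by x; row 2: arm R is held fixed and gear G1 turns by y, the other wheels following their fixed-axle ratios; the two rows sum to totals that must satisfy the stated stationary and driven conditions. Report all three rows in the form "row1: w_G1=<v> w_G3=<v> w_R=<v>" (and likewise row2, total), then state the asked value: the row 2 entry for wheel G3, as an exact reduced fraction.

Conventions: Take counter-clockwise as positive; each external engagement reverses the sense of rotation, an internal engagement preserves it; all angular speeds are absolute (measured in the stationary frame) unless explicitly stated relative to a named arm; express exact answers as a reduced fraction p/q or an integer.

topology: planetary set — G1 15T / G2 12T / G3 39T, arm = carrier (Willis)
row 1 — lock + rotate with arm: ω_sun = ω_ring = ω_arm = x
row 2 — arm fixed, fixed-axis ratios: sun y, ring −(15/39)·y, arm 0
boundary: total ω_ring = x − (15/39)·y = 0 and total ω_sun = x + y = 1  ⇒  y = 13/18, x = 5/18
row 2 ring = −(15/39)·13/18 = -5/18
totals (row 1 + row 2): sun 5/18 + 13/18 = 1, ring 5/18 + (-5/18) = 0, arm 5/18 + 0 = 5/18
asked cell (row2, ring) = -5/18

row1: w_G1=5/18 w_G3=5/18 w_R=5/18
row2: w_G1=13/18 w_G3=-5/18 w_R=0
total: w_G1=1 w_G3=0 w_R=5/18
asked value: -5/18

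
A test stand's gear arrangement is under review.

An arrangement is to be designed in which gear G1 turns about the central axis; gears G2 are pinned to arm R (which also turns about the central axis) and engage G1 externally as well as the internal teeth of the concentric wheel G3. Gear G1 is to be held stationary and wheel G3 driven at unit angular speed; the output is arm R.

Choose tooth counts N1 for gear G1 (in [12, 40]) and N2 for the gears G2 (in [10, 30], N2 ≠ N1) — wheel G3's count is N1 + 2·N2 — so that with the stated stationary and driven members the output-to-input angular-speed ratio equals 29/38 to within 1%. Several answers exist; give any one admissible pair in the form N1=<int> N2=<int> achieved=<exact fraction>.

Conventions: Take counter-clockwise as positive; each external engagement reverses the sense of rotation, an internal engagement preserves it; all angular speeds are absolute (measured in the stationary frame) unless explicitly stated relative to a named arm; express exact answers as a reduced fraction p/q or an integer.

class = planetary set [ratio 29/38 wanted; Willis about the carrier]
Willis with ω_sun = 0: ω_arm/ω_ring = N3/(N1+N3); set equal to 29/38  ⇒  N3/N1 = (29/38)/(1 − 29/38) = 29/9
N3 = N1 + 2·N2  ⇒  N2/N1 = (N3/N1 − 1)/2 = (29/9 − 1)/2 = 10/9
smallest multiple with N1 ≥ 12 and N2 ≥ 10: k = 2  ⇒  N1 = 2·9 = 18, N2 = 2·10 = 20 (N1 ≤ 40, N2 ≤ 30, N2 ≠ N1 ✓), N3 = 18 + 2·20 = 58
check: N3/(N1+N3) with N1 = 18, N3 = 58 gives 29/38; |achieved − target| = 0 ≤ 29/3800 ✓

N1=18 N2=20 achieved=29/38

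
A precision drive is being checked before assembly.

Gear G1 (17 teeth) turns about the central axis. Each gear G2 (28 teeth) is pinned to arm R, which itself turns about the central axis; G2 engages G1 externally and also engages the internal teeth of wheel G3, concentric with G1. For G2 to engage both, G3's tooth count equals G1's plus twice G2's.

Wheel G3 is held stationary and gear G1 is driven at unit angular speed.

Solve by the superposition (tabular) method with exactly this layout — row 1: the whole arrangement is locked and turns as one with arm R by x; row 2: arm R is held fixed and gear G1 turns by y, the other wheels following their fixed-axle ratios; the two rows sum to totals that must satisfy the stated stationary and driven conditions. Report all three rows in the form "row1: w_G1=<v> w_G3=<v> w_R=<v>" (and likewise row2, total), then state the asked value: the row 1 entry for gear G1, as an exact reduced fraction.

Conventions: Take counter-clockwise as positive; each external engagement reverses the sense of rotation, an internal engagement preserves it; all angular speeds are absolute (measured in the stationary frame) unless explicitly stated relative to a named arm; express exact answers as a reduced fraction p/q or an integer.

class = planetary set [G3 = 17+2·28 = 73; Willis about the carrier]
row 1 — lock + rotate with arm: ω_sun = ω_ring = ω_arm = x
row 2: sun turns y, ring = −(17/73)·y, arm 0
boundary: total ω_ring = x − (17/73)·y = 0 and total ω_sun = x + y = 1  ⇒  y = 73/90, x = 17/90
row 2 ring = −(17/73)·73/90 = -17/90
totals (row 1 + row 2): sun 17/90 + 73/90 = 1, ring 17/90 + (-17/90) = 0, arm 17/90 + 0 = 17/90
asked cell (row1, sun) = 17/90

row1: w_G1=17/90 w_G3=17/90 w_R=17/90
row2: w_G1=73/90 w_G3=-17/90 w_R=0
total: w_G1=1 w_G3=0 w_R=17/90
asked value: 17/90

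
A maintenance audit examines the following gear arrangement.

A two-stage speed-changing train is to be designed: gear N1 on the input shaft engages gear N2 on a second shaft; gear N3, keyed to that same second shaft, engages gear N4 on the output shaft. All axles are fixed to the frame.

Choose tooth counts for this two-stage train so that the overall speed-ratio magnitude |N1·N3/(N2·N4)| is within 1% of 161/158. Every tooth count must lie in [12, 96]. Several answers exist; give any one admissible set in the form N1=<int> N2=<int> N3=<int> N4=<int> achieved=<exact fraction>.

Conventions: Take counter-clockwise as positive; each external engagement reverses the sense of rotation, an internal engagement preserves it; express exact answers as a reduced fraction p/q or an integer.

class = fixed-axis compound train [2-stage, 161/158 wanted]
target = 161/158 in lowest terms: an exact hit needs N1·N3 = k·161 and N2·N4 = k·158 for one integer k, every count in [12, 96]; additionally prefer no 1:1 stage (N1 ≠ N2, N3 ≠ N4)
k = 1…5: no 1:1-free in-range split of k·161 and k·158 into factor pairs; take k = 6
k = 6: N1·N3 = 966 = 14·69, N2·N4 = 948 = 12·79
achieved = 14·69/(12·79) = 161/158; |achieved − target| = 0 ≤ 161/15800 ✓

N1=14 N2=12 N3=69 N4=79 achieved=161/158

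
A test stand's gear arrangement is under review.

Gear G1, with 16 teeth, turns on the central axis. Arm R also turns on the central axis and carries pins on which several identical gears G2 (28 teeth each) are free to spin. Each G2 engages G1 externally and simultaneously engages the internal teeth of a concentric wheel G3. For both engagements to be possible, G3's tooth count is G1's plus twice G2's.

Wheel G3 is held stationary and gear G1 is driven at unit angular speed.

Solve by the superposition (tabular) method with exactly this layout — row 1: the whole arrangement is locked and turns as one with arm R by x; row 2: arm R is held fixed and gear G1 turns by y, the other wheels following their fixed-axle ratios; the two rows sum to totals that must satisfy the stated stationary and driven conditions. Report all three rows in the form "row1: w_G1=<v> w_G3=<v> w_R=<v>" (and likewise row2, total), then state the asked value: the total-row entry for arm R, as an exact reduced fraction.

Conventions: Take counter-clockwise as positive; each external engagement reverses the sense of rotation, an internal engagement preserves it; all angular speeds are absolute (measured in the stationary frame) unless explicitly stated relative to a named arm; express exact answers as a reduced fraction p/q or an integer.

topology: planetary set — G1 16T / G2 28T / G3 72T, arm = carrier (Willis)
superposition row 1 [locked train]: every member turns x
row 2 — arm fixed, fixed-axis ratios: sun y, ring −(16/72)·y, arm 0
boundary: total ω_ring = x − (16/72)·y = 0 and total ω_sun = x + y = 1  ⇒  y = 9/11, x = 2/11
row 2 ring = −(16/72)·9/11 = -2/11
totals (row 1 + row 2): sun 2/11 + 9/11 = 1, ring 2/11 + (-2/11) = 0, arm 2/11 + 0 = 2/11
asked cell (total, arm) = 2/11

row1: w_G1=2/11 w_G3=2/11 w_R=2/11
row2: w_G1=9/11 w_G3=-2/11 w_R=0
total: w_G1=1 w_G3=0 w_R=2/11
asked value: 2/11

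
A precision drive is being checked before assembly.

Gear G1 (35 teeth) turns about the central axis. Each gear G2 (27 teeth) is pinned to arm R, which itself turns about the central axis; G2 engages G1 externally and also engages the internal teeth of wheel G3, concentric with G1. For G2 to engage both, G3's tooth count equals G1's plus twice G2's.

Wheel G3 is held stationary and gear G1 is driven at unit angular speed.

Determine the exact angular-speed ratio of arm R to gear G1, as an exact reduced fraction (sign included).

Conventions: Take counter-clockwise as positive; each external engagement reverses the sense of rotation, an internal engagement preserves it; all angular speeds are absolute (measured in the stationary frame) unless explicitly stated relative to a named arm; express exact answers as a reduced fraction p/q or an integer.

topology: planetary set — G1 35T / G2 27T / G3 89T, arm = carrier (Willis)
ring teeth: 35 + 2·27 = 89
35(ω_sun−ω_arm) = −89(ω_ring−ω_arm),  ω_ring = 0, ω_sun = 1
35(1−ω_arm) = −89(0−ω_arm)  ⇒  124·ω_arm = 35  ⇒  ω_arm = 35/124
ω_out/ω_in = 35/124

35/124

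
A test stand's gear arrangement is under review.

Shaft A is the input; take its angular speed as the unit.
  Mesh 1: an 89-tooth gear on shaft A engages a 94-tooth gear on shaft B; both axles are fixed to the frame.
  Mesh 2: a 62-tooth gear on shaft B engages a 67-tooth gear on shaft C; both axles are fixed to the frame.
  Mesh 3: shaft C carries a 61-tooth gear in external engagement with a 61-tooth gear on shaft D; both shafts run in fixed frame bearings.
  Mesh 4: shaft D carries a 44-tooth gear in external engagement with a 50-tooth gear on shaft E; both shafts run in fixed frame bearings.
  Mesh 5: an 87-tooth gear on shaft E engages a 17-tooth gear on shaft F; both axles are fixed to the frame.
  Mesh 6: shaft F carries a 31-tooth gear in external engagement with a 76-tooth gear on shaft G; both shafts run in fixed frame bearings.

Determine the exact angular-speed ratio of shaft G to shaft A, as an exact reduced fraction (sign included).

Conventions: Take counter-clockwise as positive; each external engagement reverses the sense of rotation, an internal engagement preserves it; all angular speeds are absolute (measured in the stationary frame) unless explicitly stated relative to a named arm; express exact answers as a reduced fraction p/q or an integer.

81851253/50856350

class = fixed-axis compound train [6 meshes; 6 ratios multiply, 6 sense flips]
mesh 1 [89T→94T]: running ratio 89/94, sense −
mesh 2 [62T→67T]: running ratio 2759/3149, sense +
mesh 3 [61T→61T]: running ratio 2759/3149, sense −
mesh 4 [44T→50T]: running ratio 60698/78725, sense +
mesh 5 [87T→17T]: running ratio 5280726/1338325, sense −
mesh 6 [31T→76T]: running ratio 81851253/50856350, sense +
ω_out/ω_in = 81851253/50856350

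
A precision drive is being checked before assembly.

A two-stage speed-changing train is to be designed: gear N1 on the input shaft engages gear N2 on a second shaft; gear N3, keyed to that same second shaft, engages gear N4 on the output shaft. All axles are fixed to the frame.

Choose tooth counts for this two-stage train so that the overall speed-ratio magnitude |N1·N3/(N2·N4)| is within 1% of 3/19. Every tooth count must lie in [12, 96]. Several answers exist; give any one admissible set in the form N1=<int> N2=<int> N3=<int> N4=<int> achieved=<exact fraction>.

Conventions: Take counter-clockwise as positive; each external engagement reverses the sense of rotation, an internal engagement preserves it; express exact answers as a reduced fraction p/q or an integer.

N1=12 N2=16 N3=12 N4=57 achieved=3/19

2-stage fixed-axis compound train for ratio 3/19
target = 3/19 in lowest terms: an exact hit needs N1·N3 = k·3 and N2·N4 = k·19 for one integer k, every count in [12, 96]; additionally prefer no 1:1 stage (N1 ≠ N2, N3 ≠ N4)
k = 1…47: no 1:1-free in-range split of k·3 and k·19 into factor pairs; take k = 48
k = 48: N1·N3 = 144 = 12·12, N2·N4 = 912 = 16·57
achieved = 12·12/(16·57) = 3/19; |achieved − target| = 0 ≤ 3/1900 ✓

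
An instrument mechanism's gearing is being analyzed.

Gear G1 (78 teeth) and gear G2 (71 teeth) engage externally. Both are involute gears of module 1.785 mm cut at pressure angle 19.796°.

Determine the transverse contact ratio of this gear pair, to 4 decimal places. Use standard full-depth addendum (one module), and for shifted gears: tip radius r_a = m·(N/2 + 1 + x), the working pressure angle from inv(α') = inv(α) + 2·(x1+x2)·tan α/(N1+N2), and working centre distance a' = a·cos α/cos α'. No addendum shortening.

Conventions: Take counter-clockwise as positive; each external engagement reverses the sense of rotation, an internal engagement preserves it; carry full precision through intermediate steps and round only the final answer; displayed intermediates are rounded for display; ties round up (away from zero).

1.8285

single-mesh involute tooth geometry (78T engaging 71T at module 1.785)
base radii: r_b1 = 65.501061, r_b2 = 59.622761
tip radii: r_a1 = 71.400000, r_a2 = 65.152500
no profile shift: α' = α, a' = a
action lengths: √(r_a1²−r_b1²) = 28.417794, √(r_a2²−r_b2²) = 26.267369
base pitch p_b = π·m·cos α = 5.276350
CR = (28.417794 + 26.267369 − 132.982500·sin 19.79600°)/5.276350 = 1.828477
contact ratio ≈ 1.8285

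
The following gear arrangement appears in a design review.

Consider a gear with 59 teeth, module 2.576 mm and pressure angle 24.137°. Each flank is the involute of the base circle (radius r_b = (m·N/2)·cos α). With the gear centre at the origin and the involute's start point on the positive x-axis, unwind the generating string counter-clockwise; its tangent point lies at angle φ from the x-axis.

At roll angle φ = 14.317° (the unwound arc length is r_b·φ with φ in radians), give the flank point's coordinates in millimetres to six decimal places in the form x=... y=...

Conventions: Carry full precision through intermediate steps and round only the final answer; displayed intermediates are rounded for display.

recognized (one wheel, involute flank): single-mesh tooth geometry, m = 2.576, N = 59
pitch radius r_p = m·N/2 = 2.576·59/2 = 75.992000
base radius r_b = r_p·cos α = 75.992000·cos 24.137° = 69.348042
roll angle φ = 14.317° = 0.24987879 rad
x = r_b·(cos φ + φ·sin φ) = 71.479389
y = r_b·(sin φ − φ·cos φ) = 0.358416

x=71.479389 y=0.358416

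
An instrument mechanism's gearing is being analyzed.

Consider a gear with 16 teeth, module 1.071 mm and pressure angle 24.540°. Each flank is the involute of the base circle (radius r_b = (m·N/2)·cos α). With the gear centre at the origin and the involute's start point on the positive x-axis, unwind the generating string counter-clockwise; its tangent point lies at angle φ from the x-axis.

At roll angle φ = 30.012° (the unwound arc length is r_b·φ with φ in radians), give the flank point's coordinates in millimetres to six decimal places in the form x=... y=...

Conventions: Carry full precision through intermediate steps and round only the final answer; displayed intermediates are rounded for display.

x=8.791081 y=0.363243

single-mesh involute tooth geometry (16T wheel at module 1.071)
pitch radius r_p = m·N/2 = 1.071·16/2 = 8.568000
base radius r_b = r_p·cos α = 8.568000·cos 24.540° = 7.794066
roll angle φ = 30.012° = 0.52380822 rad
x = r_b·(cos φ + φ·sin φ) = 8.791081
y = r_b·(sin φ − φ·cos φ) = 0.363243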